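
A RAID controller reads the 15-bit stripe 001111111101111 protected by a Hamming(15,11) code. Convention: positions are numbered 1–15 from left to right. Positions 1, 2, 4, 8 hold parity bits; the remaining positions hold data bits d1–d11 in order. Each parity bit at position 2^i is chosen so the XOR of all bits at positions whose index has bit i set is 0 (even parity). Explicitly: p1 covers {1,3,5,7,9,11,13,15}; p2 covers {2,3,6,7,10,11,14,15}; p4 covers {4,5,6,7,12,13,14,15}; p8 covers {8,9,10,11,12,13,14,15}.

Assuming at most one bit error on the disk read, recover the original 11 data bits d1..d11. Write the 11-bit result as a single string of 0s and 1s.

11111101111

s1 (pos 1,3,5,7,9,11,13,15): 0⊕1⊕1⊕1⊕1⊕0⊕1⊕1 = 0
s2 (pos 2,3,6,7,10,11,14,15): 0⊕1⊕1⊕1⊕1⊕0⊕1⊕1 = 0
s4 (pos 4,5,6,7,12,13,14,15): 1⊕1⊕1⊕1⊕1⊕1⊕1⊕1 = 0
s8 (pos 8,9,10,11,12,13,14,15): 1⊕1⊕1⊕0⊕1⊕1⊕1⊕1 = 1
Syndrome s8…s1 = 1000 → error at position 8.
Flip position 8: 001111111101111 → 001111101101111
Read data bits from positions 3,5,6,7,9,10,11,12,13,14,15: 11111101111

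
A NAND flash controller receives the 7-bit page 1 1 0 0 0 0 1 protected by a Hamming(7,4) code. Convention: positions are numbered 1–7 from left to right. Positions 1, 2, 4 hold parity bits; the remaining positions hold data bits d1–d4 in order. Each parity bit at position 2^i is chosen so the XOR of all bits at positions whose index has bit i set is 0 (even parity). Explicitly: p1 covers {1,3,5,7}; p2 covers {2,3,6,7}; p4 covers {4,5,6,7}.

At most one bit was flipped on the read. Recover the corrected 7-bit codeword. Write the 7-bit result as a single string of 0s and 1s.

1101001

s1 (pos 1,3,5,7): 1⊕0⊕0⊕1 = 0
s2 (pos 2,3,6,7): 1⊕0⊕0⊕1 = 0
s4 (pos 4,5,6,7): 0⊕0⊕0⊕1 = 1
Syndrome s4…s1 = 100 → error at position 4.
Flip position 4: 1100001 → 1101001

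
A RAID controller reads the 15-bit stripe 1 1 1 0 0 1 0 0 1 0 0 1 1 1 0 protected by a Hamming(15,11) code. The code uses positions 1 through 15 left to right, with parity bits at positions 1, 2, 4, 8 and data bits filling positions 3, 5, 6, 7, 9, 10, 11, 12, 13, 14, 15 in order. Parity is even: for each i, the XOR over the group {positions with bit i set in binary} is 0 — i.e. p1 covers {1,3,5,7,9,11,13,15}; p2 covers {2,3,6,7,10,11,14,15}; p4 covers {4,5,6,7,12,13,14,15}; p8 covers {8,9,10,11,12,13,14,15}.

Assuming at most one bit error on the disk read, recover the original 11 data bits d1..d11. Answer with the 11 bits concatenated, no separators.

10101001110

s1 (pos 1,3,5,7,9,11,13,15): 1⊕1⊕0⊕0⊕1⊕0⊕1⊕0 = 0
s2 (pos 2,3,6,7,10,11,14,15): 1⊕1⊕1⊕0⊕0⊕0⊕1⊕0 = 0
s4 (pos 4,5,6,7,12,13,14,15): 0⊕0⊕1⊕0⊕1⊕1⊕1⊕0 = 0
s8 (pos 8,9,10,11,12,13,14,15): 0⊕1⊕0⊕0⊕1⊕1⊕1⊕0 = 0
Syndrome s8…s1 = 0000 → no error.
Read data bits from positions 3,5,6,7,9,10,11,12,13,14,15: 10101001110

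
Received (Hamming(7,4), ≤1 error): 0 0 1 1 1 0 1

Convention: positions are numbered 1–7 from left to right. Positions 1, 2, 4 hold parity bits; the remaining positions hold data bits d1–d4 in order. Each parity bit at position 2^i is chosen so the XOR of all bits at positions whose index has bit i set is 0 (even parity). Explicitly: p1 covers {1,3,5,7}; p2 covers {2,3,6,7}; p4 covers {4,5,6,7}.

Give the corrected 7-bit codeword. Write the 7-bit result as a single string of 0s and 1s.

s1 (pos 1,3,5,7): 0⊕1⊕1⊕1 = 1
s2 (pos 2,3,6,7): 0⊕1⊕0⊕1 = 0
s4 (pos 4,5,6,7): 1⊕1⊕0⊕1 = 1
Syndrome s4…s1 = 101 → error at position 5.
Flip position 5: 0011101 → 0011001

0011001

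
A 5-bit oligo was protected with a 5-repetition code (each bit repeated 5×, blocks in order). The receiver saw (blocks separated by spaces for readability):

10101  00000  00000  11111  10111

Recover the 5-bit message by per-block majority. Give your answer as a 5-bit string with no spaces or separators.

Block 1 (10101): 3 ones → 1
Block 2 (00000): 0 ones → 0
Block 3 (00000): 0 ones → 0
Block 4 (11111): 5 ones → 1
Block 5 (10111): 4 ones → 1

10011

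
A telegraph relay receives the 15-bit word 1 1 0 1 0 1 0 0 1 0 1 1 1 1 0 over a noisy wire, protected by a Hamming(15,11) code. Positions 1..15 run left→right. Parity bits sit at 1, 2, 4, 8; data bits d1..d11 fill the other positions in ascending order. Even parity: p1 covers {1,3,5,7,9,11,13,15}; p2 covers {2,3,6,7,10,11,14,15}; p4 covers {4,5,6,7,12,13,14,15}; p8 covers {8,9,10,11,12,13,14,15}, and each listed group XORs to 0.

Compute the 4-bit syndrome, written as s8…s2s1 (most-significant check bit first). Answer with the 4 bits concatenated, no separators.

s1 (pos 1,3,5,7,9,11,13,15): 1⊕0⊕0⊕0⊕1⊕1⊕1⊕0 = 0
s2 (pos 2,3,6,7,10,11,14,15): 1⊕0⊕1⊕0⊕0⊕1⊕1⊕0 = 0
s4 (pos 4,5,6,7,12,13,14,15): 1⊕0⊕1⊕0⊕1⊕1⊕1⊕0 = 1
s8 (pos 8,9,10,11,12,13,14,15): 0⊕1⊕0⊕1⊕1⊕1⊕1⊕0 = 1
Syndrome s8…s1 = 1100 → error at position 12.

1100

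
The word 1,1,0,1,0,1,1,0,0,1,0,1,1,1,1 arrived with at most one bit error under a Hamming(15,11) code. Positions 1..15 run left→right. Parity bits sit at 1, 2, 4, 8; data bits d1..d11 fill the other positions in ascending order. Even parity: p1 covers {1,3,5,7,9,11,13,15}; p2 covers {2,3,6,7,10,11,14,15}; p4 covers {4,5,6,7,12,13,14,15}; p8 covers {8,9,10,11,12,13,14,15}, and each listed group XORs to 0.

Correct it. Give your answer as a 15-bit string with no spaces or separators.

110101100100111

s1 (pos 1,3,5,7,9,11,13,15): 1⊕0⊕0⊕1⊕0⊕0⊕1⊕1 = 0
s2 (pos 2,3,6,7,10,11,14,15): 1⊕0⊕1⊕1⊕1⊕0⊕1⊕1 = 0
s4 (pos 4,5,6,7,12,13,14,15): 1⊕0⊕1⊕1⊕1⊕1⊕1⊕1 = 1
s8 (pos 8,9,10,11,12,13,14,15): 0⊕0⊕1⊕0⊕1⊕1⊕1⊕1 = 1
Syndrome s8…s1 = 1100 → error at position 12.
Flip position 12: 110101100101111 → 110101100100111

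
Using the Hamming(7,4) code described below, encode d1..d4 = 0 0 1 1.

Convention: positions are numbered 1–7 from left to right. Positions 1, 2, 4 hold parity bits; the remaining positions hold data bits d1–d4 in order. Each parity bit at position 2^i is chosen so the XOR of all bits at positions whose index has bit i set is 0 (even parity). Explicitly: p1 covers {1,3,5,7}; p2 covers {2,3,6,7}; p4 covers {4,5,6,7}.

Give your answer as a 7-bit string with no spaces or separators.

1000011

Place data at non-parity positions: p1 p2 0 p4 0 1 1
p1 (pos 1,3,5,7): XOR of data positions = 0⊕0⊕1 = 1
p2 (pos 2,3,6,7): XOR of data positions = 0⊕1⊕1 = 0
p4 (pos 4,5,6,7): XOR of data positions = 0⊕1⊕1 = 0
Codeword: 1000011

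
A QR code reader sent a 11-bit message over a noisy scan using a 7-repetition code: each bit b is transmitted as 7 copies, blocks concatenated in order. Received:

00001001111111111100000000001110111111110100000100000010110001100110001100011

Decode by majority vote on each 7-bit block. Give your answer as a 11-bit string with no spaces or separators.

Block 1 (0000100): 1 one → 0
Block 2 (1111111): 7 ones → 1
Block 3 (1111000): 4 ones → 1
Block 4 (0000000): 0 ones → 0
Block 5 (1110111): 6 ones → 1
Block 6 (1111101): 6 ones → 1
Block 7 (0000010): 1 one → 0
Block 8 (0000010): 1 one → 0
Block 9 (1100011): 4 ones → 1
Block 10 (0011000): 2 ones → 0
Block 11 (1100011): 4 ones → 1

01101100101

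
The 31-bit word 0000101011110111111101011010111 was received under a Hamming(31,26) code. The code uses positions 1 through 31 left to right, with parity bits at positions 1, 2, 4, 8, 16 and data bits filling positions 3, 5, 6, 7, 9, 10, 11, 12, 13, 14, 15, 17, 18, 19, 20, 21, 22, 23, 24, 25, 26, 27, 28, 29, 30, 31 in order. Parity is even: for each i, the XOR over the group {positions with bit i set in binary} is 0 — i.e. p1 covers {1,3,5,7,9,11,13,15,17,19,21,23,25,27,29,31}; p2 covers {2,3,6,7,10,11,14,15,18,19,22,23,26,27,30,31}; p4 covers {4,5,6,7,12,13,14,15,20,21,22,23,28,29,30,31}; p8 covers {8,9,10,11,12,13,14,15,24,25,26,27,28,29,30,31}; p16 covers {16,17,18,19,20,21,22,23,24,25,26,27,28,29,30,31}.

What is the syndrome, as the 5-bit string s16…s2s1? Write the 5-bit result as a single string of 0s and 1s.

00011

s1 (pos 1,3,5,7,9,11,13,15,17,19,21,23,25,27,29,31): 0⊕0⊕1⊕1⊕1⊕1⊕0⊕1⊕1⊕1⊕0⊕0⊕1⊕1⊕1⊕1 = 1
s2 (pos 2,3,6,7,10,11,14,15,18,19,22,23,26,27,30,31): 0⊕0⊕0⊕1⊕1⊕1⊕1⊕1⊕1⊕1⊕1⊕0⊕0⊕1⊕1⊕1 = 1
s4 (pos 4,5,6,7,12,13,14,15,20,21,22,23,28,29,30,31): 0⊕1⊕0⊕1⊕1⊕0⊕1⊕1⊕1⊕0⊕1⊕0⊕0⊕1⊕1⊕1 = 0
s8 (pos 8,9,10,11,12,13,14,15,24,25,26,27,28,29,30,31): 0⊕1⊕1⊕1⊕1⊕0⊕1⊕1⊕1⊕1⊕0⊕1⊕0⊕1⊕1⊕1 = 0
s16 (pos 16,17,18,19,20,21,22,23,24,25,26,27,28,29,30,31): 1⊕1⊕1⊕1⊕1⊕0⊕1⊕0⊕1⊕1⊕0⊕1⊕0⊕1⊕1⊕1 = 0
Syndrome s16…s1 = 00011 → error at position 3.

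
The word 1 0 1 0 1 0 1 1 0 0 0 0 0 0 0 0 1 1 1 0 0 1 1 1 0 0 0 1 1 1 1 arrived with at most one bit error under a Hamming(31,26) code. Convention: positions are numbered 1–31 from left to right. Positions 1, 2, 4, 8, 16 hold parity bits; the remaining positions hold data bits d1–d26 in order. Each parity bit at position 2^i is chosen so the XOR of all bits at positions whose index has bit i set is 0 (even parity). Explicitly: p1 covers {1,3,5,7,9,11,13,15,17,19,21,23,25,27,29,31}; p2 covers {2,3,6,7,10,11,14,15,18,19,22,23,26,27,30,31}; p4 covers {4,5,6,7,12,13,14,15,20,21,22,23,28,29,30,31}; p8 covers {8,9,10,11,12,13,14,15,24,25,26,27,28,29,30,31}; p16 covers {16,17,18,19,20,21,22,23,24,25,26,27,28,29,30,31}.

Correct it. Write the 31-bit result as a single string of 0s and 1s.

s1 (pos 1,3,5,7,9,11,13,15,17,19,21,23,25,27,29,31): 1⊕1⊕1⊕1⊕0⊕0⊕0⊕0⊕1⊕1⊕0⊕1⊕0⊕0⊕1⊕1 = 1
s2 (pos 2,3,6,7,10,11,14,15,18,19,22,23,26,27,30,31): 0⊕1⊕0⊕1⊕0⊕0⊕0⊕0⊕1⊕1⊕1⊕1⊕0⊕0⊕1⊕1 = 0
s4 (pos 4,5,6,7,12,13,14,15,20,21,22,23,28,29,30,31): 0⊕1⊕0⊕1⊕0⊕0⊕0⊕0⊕0⊕0⊕1⊕1⊕1⊕1⊕1⊕1 = 0
s8 (pos 8,9,10,11,12,13,14,15,24,25,26,27,28,29,30,31): 1⊕0⊕0⊕0⊕0⊕0⊕0⊕0⊕1⊕0⊕0⊕0⊕1⊕1⊕1⊕1 = 0
s16 (pos 16,17,18,19,20,21,22,23,24,25,26,27,28,29,30,31): 0⊕1⊕1⊕1⊕0⊕0⊕1⊕1⊕1⊕0⊕0⊕0⊕1⊕1⊕1⊕1 = 0
Syndrome s16…s1 = 00001 → error at position 1.
Flip position 1: 1010101100000000111001110001111 → 0010101100000000111001110001111

0010101100000000111001110001111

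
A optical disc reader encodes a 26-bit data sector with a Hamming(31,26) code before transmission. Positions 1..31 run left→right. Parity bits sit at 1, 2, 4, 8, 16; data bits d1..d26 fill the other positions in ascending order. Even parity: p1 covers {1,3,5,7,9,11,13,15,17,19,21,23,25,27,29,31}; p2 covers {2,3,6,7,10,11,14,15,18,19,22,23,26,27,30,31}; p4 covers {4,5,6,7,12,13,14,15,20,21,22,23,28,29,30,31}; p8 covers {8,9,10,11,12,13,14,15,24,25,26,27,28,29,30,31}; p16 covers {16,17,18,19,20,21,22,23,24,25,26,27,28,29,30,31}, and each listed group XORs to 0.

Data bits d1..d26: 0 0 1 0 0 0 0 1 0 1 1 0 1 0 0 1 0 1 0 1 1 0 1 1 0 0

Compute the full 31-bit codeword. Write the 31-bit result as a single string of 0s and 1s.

Place data at non-parity positions: p1 p2 0 p4 0 1 0 p8 0 0 0 1 0 1 1 p16 0 1 0 0 1 0 1 0 1 1 0 1 1 0 0
p1 (pos 1,3,5,7,9,11,13,15,17,19,21,23,25,27,29,31): XOR of data positions = 0⊕0⊕0⊕0⊕0⊕0⊕1⊕0⊕0⊕1⊕1⊕1⊕0⊕1⊕0 = 1
p2 (pos 2,3,6,7,10,11,14,15,18,19,22,23,26,27,30,31): XOR of data positions = 0⊕1⊕0⊕0⊕0⊕1⊕1⊕1⊕0⊕0⊕1⊕1⊕0⊕0⊕0 = 0
p4 (pos 4,5,6,7,12,13,14,15,20,21,22,23,28,29,30,31): XOR of data positions = 0⊕1⊕0⊕1⊕0⊕1⊕1⊕0⊕1⊕0⊕1⊕1⊕1⊕0⊕0 = 0
p8 (pos 8,9,10,11,12,13,14,15,24,25,26,27,28,29,30,31): XOR of data positions = 0⊕0⊕0⊕1⊕0⊕1⊕1⊕0⊕1⊕1⊕0⊕1⊕1⊕0⊕0 = 1
p16 (pos 16,17,18,19,20,21,22,23,24,25,26,27,28,29,30,31): XOR of data positions = 0⊕1⊕0⊕0⊕1⊕0⊕1⊕0⊕1⊕1⊕0⊕1⊕1⊕0⊕0 = 1
Codeword: 1000010100010111010010101101100

1000010100010111010010101101100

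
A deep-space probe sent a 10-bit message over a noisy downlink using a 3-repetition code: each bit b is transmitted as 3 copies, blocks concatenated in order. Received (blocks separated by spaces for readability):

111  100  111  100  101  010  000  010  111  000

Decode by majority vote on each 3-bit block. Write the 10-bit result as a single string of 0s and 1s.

Block 1 (111): 3 ones → 1
Block 2 (100): 1 one → 0
Block 3 (111): 3 ones → 1
Block 4 (100): 1 one → 0
Block 5 (101): 2 ones → 1
Block 6 (010): 1 one → 0
Block 7 (000): 0 ones → 0
Block 8 (010): 1 one → 0
Block 9 (111): 3 ones → 1
Block 10 (000): 0 ones → 0

1010100010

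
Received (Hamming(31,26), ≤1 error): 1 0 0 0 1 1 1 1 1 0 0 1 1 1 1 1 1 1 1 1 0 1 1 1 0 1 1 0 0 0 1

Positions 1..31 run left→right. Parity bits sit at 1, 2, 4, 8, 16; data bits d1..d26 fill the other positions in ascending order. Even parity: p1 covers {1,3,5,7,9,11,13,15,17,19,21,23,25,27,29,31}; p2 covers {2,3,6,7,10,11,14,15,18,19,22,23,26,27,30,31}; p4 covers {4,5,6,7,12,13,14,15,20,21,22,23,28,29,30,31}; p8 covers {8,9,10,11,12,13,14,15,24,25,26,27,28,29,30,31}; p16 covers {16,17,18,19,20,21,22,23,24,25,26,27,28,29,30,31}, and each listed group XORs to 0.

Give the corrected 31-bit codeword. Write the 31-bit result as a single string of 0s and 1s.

s1 (pos 1,3,5,7,9,11,13,15,17,19,21,23,25,27,29,31): 1⊕0⊕1⊕1⊕1⊕0⊕1⊕1⊕1⊕1⊕0⊕1⊕0⊕1⊕0⊕1 = 1
s2 (pos 2,3,6,7,10,11,14,15,18,19,22,23,26,27,30,31): 0⊕0⊕1⊕1⊕0⊕0⊕1⊕1⊕1⊕1⊕1⊕1⊕1⊕1⊕0⊕1 = 1
s4 (pos 4,5,6,7,12,13,14,15,20,21,22,23,28,29,30,31): 0⊕1⊕1⊕1⊕1⊕1⊕1⊕1⊕1⊕0⊕1⊕1⊕0⊕0⊕0⊕1 = 1
s8 (pos 8,9,10,11,12,13,14,15,24,25,26,27,28,29,30,31): 1⊕1⊕0⊕0⊕1⊕1⊕1⊕1⊕1⊕0⊕1⊕1⊕0⊕0⊕0⊕1 = 0
s16 (pos 16,17,18,19,20,21,22,23,24,25,26,27,28,29,30,31): 1⊕1⊕1⊕1⊕1⊕0⊕1⊕1⊕1⊕0⊕1⊕1⊕0⊕0⊕0⊕1 = 1
Syndrome s16…s1 = 10111 → error at position 23.
Flip position 23: 1000111110011111111101110110001 → 1000111110011111111101010110001

1000111110011111111101010110001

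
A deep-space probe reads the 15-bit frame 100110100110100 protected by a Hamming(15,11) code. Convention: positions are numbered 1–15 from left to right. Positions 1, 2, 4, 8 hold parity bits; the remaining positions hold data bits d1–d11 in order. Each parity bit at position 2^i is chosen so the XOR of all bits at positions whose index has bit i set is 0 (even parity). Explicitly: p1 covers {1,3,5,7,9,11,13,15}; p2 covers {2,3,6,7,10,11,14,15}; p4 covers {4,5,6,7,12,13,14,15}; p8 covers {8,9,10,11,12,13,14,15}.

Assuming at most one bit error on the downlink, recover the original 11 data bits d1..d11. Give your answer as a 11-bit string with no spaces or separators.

01010100100

s1 (pos 1,3,5,7,9,11,13,15): 1⊕0⊕1⊕1⊕0⊕1⊕1⊕0 = 1
s2 (pos 2,3,6,7,10,11,14,15): 0⊕0⊕0⊕1⊕1⊕1⊕0⊕0 = 1
s4 (pos 4,5,6,7,12,13,14,15): 1⊕1⊕0⊕1⊕0⊕1⊕0⊕0 = 0
s8 (pos 8,9,10,11,12,13,14,15): 0⊕0⊕1⊕1⊕0⊕1⊕0⊕0 = 1
Syndrome s8…s1 = 1011 → error at position 11.
Flip position 11: 100110100110100 → 100110100100100
Read data bits from positions 3,5,6,7,9,10,11,12,13,14,15: 01010100100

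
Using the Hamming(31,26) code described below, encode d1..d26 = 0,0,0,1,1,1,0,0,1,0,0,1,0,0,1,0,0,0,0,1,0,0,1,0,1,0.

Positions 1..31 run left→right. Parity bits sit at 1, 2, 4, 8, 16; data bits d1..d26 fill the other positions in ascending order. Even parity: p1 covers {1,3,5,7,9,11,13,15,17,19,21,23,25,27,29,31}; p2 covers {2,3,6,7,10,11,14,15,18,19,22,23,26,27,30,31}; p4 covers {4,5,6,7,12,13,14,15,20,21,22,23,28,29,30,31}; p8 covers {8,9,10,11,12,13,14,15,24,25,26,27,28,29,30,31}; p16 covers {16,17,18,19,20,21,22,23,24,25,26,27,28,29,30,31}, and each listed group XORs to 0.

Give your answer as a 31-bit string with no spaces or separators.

1101001011001001100100001001010

Place data at non-parity positions: p1 p2 0 p4 0 0 1 p8 1 1 0 0 1 0 0 p16 1 0 0 1 0 0 0 0 1 0 0 1 0 1 0
p1 (pos 1,3,5,7,9,11,13,15,17,19,21,23,25,27,29,31): XOR of data positions = 0⊕0⊕1⊕1⊕0⊕1⊕0⊕1⊕0⊕0⊕0⊕1⊕0⊕0⊕0 = 1
p2 (pos 2,3,6,7,10,11,14,15,18,19,22,23,26,27,30,31): XOR of data positions = 0⊕0⊕1⊕1⊕0⊕0⊕0⊕0⊕0⊕0⊕0⊕0⊕0⊕1⊕0 = 1
p4 (pos 4,5,6,7,12,13,14,15,20,21,22,23,28,29,30,31): XOR of data positions = 0⊕0⊕1⊕0⊕1⊕0⊕0⊕1⊕0⊕0⊕0⊕1⊕0⊕1⊕0 = 1
p8 (pos 8,9,10,11,12,13,14,15,24,25,26,27,28,29,30,31): XOR of data positions = 1⊕1⊕0⊕0⊕1⊕0⊕0⊕0⊕1⊕0⊕0⊕1⊕0⊕1⊕0 = 0
p16 (pos 16,17,18,19,20,21,22,23,24,25,26,27,28,29,30,31): XOR of data positions = 1⊕0⊕0⊕1⊕0⊕0⊕0⊕0⊕1⊕0⊕0⊕1⊕0⊕1⊕0 = 1
Codeword: 1101001011001001100100001001010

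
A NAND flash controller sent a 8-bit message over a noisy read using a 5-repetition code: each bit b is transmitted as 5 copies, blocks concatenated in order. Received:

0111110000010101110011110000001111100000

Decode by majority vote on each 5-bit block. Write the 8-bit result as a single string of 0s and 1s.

Block 1 (01111): 4 ones → 1
Block 2 (10000): 1 one → 0
Block 3 (01010): 2 ones → 0
Block 4 (11100): 3 ones → 1
Block 5 (11110): 4 ones → 1
Block 6 (00000): 0 ones → 0
Block 7 (11111): 5 ones → 1
Block 8 (00000): 0 ones → 0

10011010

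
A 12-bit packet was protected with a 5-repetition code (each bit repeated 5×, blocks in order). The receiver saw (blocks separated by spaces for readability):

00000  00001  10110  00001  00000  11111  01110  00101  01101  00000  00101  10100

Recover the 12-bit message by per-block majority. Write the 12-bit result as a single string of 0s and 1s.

001001101000

Block 1 (00000): 0 ones → 0
Block 2 (00001): 1 one → 0
Block 3 (10110): 3 ones → 1
Block 4 (00001): 1 one → 0
Block 5 (00000): 0 ones → 0
Block 6 (11111): 5 ones → 1
Block 7 (01110): 3 ones → 1
Block 8 (00101): 2 ones → 0
Block 9 (01101): 3 ones → 1
Block 10 (00000): 0 ones → 0
Block 11 (00101): 2 ones → 0
Block 12 (10100): 2 ones → 0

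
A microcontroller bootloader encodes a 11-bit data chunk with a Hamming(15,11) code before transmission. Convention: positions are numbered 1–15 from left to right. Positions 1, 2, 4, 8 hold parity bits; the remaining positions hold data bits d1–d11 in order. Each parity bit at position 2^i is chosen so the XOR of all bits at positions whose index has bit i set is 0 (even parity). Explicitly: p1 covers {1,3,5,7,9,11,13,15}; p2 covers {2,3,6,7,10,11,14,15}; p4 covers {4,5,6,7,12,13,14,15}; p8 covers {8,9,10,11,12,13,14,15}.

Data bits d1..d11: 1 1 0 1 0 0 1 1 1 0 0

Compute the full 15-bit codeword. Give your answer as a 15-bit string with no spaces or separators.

Place data at non-parity positions: p1 p2 1 p4 1 0 1 p8 0 0 1 1 1 0 0
p1 (pos 1,3,5,7,9,11,13,15): XOR of data positions = 1⊕1⊕1⊕0⊕1⊕1⊕0 = 1
p2 (pos 2,3,6,7,10,11,14,15): XOR of data positions = 1⊕0⊕1⊕0⊕1⊕0⊕0 = 1
p4 (pos 4,5,6,7,12,13,14,15): XOR of data positions = 1⊕0⊕1⊕1⊕1⊕0⊕0 = 0
p8 (pos 8,9,10,11,12,13,14,15): XOR of data positions = 0⊕0⊕1⊕1⊕1⊕0⊕0 = 1
Codeword: 111010110011100

111010110011100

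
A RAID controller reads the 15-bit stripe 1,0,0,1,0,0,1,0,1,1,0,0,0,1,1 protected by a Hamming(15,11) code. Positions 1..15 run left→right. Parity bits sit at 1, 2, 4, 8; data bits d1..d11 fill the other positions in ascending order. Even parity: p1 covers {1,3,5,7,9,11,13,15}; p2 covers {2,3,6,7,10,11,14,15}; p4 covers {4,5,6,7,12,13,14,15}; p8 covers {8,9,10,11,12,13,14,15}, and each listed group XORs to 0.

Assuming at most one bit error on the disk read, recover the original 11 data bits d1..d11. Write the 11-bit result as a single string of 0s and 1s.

00011100011

s1 (pos 1,3,5,7,9,11,13,15): 1⊕0⊕0⊕1⊕1⊕0⊕0⊕1 = 0
s2 (pos 2,3,6,7,10,11,14,15): 0⊕0⊕0⊕1⊕1⊕0⊕1⊕1 = 0
s4 (pos 4,5,6,7,12,13,14,15): 1⊕0⊕0⊕1⊕0⊕0⊕1⊕1 = 0
s8 (pos 8,9,10,11,12,13,14,15): 0⊕1⊕1⊕0⊕0⊕0⊕1⊕1 = 0
Syndrome s8…s1 = 0000 → no error.
Read data bits from positions 3,5,6,7,9,10,11,12,13,14,15: 00011100011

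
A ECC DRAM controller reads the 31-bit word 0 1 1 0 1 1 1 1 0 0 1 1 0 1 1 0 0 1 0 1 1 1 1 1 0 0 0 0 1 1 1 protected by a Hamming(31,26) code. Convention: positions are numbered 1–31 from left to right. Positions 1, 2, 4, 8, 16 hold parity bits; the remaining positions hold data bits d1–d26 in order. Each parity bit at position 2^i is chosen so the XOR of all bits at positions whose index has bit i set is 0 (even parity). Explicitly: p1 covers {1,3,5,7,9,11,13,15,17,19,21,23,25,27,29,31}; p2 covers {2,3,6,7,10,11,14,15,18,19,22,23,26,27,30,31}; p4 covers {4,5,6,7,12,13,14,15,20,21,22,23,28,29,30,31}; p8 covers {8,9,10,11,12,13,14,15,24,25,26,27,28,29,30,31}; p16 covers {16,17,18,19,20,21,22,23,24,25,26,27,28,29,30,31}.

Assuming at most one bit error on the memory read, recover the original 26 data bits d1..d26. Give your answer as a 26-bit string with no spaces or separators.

11110011011010111110000011

s1 (pos 1,3,5,7,9,11,13,15,17,19,21,23,25,27,29,31): 0⊕1⊕1⊕1⊕0⊕1⊕0⊕1⊕0⊕0⊕1⊕1⊕0⊕0⊕1⊕1 = 1
s2 (pos 2,3,6,7,10,11,14,15,18,19,22,23,26,27,30,31): 1⊕1⊕1⊕1⊕0⊕1⊕1⊕1⊕1⊕0⊕1⊕1⊕0⊕0⊕1⊕1 = 0
s4 (pos 4,5,6,7,12,13,14,15,20,21,22,23,28,29,30,31): 0⊕1⊕1⊕1⊕1⊕0⊕1⊕1⊕1⊕1⊕1⊕1⊕0⊕1⊕1⊕1 = 1
s8 (pos 8,9,10,11,12,13,14,15,24,25,26,27,28,29,30,31): 1⊕0⊕0⊕1⊕1⊕0⊕1⊕1⊕1⊕0⊕0⊕0⊕0⊕1⊕1⊕1 = 1
s16 (pos 16,17,18,19,20,21,22,23,24,25,26,27,28,29,30,31): 0⊕0⊕1⊕0⊕1⊕1⊕1⊕1⊕1⊕0⊕0⊕0⊕0⊕1⊕1⊕1 = 1
Syndrome s16…s1 = 11101 → error at position 29.
Flip position 29: 0110111100110110010111110000111 → 0110111100110110010111110000011
Read data bits from positions 3,5,6,7,9,10,11,12,13,14,15,17,18,19,20,21,22,23,24,25,26,27,28,29,30,31: 11110011011010111110000011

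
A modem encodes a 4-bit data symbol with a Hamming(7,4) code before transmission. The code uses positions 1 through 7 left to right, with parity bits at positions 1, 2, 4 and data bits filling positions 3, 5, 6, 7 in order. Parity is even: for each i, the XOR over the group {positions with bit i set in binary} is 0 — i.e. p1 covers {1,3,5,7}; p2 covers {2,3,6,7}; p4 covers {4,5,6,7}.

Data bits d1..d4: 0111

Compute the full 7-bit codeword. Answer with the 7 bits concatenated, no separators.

0001111

Place data at non-parity positions: p1 p2 0 p4 1 1 1
p1 (pos 1,3,5,7): XOR of data positions = 0⊕1⊕1 = 0
p2 (pos 2,3,6,7): XOR of data positions = 0⊕1⊕1 = 0
p4 (pos 4,5,6,7): XOR of data positions = 1⊕1⊕1 = 1
Codeword: 0001111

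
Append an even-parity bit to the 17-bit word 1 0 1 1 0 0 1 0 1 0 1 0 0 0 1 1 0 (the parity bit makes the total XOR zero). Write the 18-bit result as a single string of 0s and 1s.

101100101010001100

XOR of the 17 data bits: 1⊕0⊕1⊕1⊕0⊕0⊕1⊕0⊕1⊕0⊕1⊕0⊕0⊕0⊕1⊕1⊕0 = 0
Parity bit = 0 (so all 18 bits XOR to 0).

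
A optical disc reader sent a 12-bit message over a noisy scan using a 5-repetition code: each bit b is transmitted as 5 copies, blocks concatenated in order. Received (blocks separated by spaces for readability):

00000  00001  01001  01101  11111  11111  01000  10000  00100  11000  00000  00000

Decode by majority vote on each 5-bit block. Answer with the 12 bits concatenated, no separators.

Block 1 (00000): 0 ones → 0
Block 2 (00001): 1 one → 0
Block 3 (01001): 2 ones → 0
Block 4 (01101): 3 ones → 1
Block 5 (11111): 5 ones → 1
Block 6 (11111): 5 ones → 1
Block 7 (01000): 1 one → 0
Block 8 (10000): 1 one → 0
Block 9 (00100): 1 one → 0
Block 10 (11000): 2 ones → 0
Block 11 (00000): 0 ones → 0
Block 12 (00000): 0 ones → 0

000111000000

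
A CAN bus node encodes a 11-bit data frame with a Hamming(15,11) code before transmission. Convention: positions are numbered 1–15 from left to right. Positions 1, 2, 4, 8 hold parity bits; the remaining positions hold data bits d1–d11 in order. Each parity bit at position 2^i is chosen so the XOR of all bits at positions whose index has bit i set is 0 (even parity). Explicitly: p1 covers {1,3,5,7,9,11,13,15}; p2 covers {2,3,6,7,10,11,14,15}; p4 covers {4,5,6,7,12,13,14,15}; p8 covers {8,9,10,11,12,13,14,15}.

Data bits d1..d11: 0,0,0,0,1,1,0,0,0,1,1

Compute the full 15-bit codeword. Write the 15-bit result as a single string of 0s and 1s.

010000001100011

Place data at non-parity positions: p1 p2 0 p4 0 0 0 p8 1 1 0 0 0 1 1
p1 (pos 1,3,5,7,9,11,13,15): XOR of data positions = 0⊕0⊕0⊕1⊕0⊕0⊕1 = 0
p2 (pos 2,3,6,7,10,11,14,15): XOR of data positions = 0⊕0⊕0⊕1⊕0⊕1⊕1 = 1
p4 (pos 4,5,6,7,12,13,14,15): XOR of data positions = 0⊕0⊕0⊕0⊕0⊕1⊕1 = 0
p8 (pos 8,9,10,11,12,13,14,15): XOR of data positions = 1⊕1⊕0⊕0⊕0⊕1⊕1 = 0
Codeword: 010000001100011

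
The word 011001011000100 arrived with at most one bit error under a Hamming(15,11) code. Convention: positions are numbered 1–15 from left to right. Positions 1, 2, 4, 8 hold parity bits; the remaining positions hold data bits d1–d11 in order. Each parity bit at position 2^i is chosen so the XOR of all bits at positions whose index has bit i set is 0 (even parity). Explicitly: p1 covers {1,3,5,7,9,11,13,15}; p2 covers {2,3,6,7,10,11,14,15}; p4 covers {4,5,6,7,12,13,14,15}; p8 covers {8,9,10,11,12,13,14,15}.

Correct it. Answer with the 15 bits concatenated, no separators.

011001011010100

s1 (pos 1,3,5,7,9,11,13,15): 0⊕1⊕0⊕0⊕1⊕0⊕1⊕0 = 1
s2 (pos 2,3,6,7,10,11,14,15): 1⊕1⊕1⊕0⊕0⊕0⊕0⊕0 = 1
s4 (pos 4,5,6,7,12,13,14,15): 0⊕0⊕1⊕0⊕0⊕1⊕0⊕0 = 0
s8 (pos 8,9,10,11,12,13,14,15): 1⊕1⊕0⊕0⊕0⊕1⊕0⊕0 = 1
Syndrome s8…s1 = 1011 → error at position 11.
Flip position 11: 011001011000100 → 011001011010100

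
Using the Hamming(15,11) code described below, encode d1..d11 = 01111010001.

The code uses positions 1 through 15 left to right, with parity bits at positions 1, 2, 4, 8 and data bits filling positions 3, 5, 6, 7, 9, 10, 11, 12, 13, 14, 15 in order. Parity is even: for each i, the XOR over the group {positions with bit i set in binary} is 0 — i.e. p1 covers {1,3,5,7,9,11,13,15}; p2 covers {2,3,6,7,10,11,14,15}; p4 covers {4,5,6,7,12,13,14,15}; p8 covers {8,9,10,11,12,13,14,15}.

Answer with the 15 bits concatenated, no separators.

Place data at non-parity positions: p1 p2 0 p4 1 1 1 p8 1 0 1 0 0 0 1
p1 (pos 1,3,5,7,9,11,13,15): XOR of data positions = 0⊕1⊕1⊕1⊕1⊕0⊕1 = 1
p2 (pos 2,3,6,7,10,11,14,15): XOR of data positions = 0⊕1⊕1⊕0⊕1⊕0⊕1 = 0
p4 (pos 4,5,6,7,12,13,14,15): XOR of data positions = 1⊕1⊕1⊕0⊕0⊕0⊕1 = 0
p8 (pos 8,9,10,11,12,13,14,15): XOR of data positions = 1⊕0⊕1⊕0⊕0⊕0⊕1 = 1
Codeword: 100011111010001

100011111010001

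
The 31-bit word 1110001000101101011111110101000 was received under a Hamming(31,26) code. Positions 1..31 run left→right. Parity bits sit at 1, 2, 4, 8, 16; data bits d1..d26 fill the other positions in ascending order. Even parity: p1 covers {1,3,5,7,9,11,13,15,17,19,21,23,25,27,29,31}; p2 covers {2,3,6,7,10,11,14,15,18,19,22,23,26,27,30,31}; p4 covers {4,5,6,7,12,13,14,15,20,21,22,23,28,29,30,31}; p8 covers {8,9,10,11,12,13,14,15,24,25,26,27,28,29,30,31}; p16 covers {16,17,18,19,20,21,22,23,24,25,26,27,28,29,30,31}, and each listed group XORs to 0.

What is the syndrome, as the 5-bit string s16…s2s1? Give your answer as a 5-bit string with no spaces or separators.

s1 (pos 1,3,5,7,9,11,13,15,17,19,21,23,25,27,29,31): 1⊕1⊕0⊕1⊕0⊕1⊕1⊕0⊕0⊕1⊕1⊕1⊕0⊕0⊕0⊕0 = 0
s2 (pos 2,3,6,7,10,11,14,15,18,19,22,23,26,27,30,31): 1⊕1⊕0⊕1⊕0⊕1⊕1⊕0⊕1⊕1⊕1⊕1⊕1⊕0⊕0⊕0 = 0
s4 (pos 4,5,6,7,12,13,14,15,20,21,22,23,28,29,30,31): 0⊕0⊕0⊕1⊕0⊕1⊕1⊕0⊕1⊕1⊕1⊕1⊕1⊕0⊕0⊕0 = 0
s8 (pos 8,9,10,11,12,13,14,15,24,25,26,27,28,29,30,31): 0⊕0⊕0⊕1⊕0⊕1⊕1⊕0⊕1⊕0⊕1⊕0⊕1⊕0⊕0⊕0 = 0
s16 (pos 16,17,18,19,20,21,22,23,24,25,26,27,28,29,30,31): 1⊕0⊕1⊕1⊕1⊕1⊕1⊕1⊕1⊕0⊕1⊕0⊕1⊕0⊕0⊕0 = 0
Syndrome s16…s1 = 00000 → no error.

00000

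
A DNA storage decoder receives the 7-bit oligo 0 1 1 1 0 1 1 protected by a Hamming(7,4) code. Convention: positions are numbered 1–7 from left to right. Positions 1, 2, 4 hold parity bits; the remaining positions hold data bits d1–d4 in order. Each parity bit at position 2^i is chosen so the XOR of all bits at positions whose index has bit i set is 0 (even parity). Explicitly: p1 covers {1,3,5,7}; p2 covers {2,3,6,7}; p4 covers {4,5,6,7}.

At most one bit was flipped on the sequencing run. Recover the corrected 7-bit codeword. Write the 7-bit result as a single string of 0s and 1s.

s1 (pos 1,3,5,7): 0⊕1⊕0⊕1 = 0
s2 (pos 2,3,6,7): 1⊕1⊕1⊕1 = 0
s4 (pos 4,5,6,7): 1⊕0⊕1⊕1 = 1
Syndrome s4…s1 = 100 → error at position 4.
Flip position 4: 0111011 → 0110011

0110011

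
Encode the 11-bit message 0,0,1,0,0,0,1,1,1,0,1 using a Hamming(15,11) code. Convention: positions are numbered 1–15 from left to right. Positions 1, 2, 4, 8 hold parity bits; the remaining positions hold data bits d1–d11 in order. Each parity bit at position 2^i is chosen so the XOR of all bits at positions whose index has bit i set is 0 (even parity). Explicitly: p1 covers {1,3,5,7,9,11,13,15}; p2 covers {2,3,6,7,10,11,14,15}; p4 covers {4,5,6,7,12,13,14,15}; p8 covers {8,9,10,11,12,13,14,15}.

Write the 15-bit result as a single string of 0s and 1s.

110001000011101

Place data at non-parity positions: p1 p2 0 p4 0 1 0 p8 0 0 1 1 1 0 1
p1 (pos 1,3,5,7,9,11,13,15): XOR of data positions = 0⊕0⊕0⊕0⊕1⊕1⊕1 = 1
p2 (pos 2,3,6,7,10,11,14,15): XOR of data positions = 0⊕1⊕0⊕0⊕1⊕0⊕1 = 1
p4 (pos 4,5,6,7,12,13,14,15): XOR of data positions = 0⊕1⊕0⊕1⊕1⊕0⊕1 = 0
p8 (pos 8,9,10,11,12,13,14,15): XOR of data positions = 0⊕0⊕1⊕1⊕1⊕0⊕1 = 0
Codeword: 110001000011101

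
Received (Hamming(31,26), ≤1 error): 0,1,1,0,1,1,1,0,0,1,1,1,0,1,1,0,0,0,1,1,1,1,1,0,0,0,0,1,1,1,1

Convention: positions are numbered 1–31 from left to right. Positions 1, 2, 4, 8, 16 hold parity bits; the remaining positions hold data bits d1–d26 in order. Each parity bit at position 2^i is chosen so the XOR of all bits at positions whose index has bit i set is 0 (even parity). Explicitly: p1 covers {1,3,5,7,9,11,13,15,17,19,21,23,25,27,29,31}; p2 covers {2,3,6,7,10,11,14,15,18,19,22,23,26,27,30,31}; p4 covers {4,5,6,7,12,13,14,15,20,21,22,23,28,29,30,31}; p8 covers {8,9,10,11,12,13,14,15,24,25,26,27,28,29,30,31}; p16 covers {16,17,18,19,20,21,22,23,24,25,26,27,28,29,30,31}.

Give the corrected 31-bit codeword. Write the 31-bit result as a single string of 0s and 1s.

s1 (pos 1,3,5,7,9,11,13,15,17,19,21,23,25,27,29,31): 0⊕1⊕1⊕1⊕0⊕1⊕0⊕1⊕0⊕1⊕1⊕1⊕0⊕0⊕1⊕1 = 0
s2 (pos 2,3,6,7,10,11,14,15,18,19,22,23,26,27,30,31): 1⊕1⊕1⊕1⊕1⊕1⊕1⊕1⊕0⊕1⊕1⊕1⊕0⊕0⊕1⊕1 = 1
s4 (pos 4,5,6,7,12,13,14,15,20,21,22,23,28,29,30,31): 0⊕1⊕1⊕1⊕1⊕0⊕1⊕1⊕1⊕1⊕1⊕1⊕1⊕1⊕1⊕1 = 0
s8 (pos 8,9,10,11,12,13,14,15,24,25,26,27,28,29,30,31): 0⊕0⊕1⊕1⊕1⊕0⊕1⊕1⊕0⊕0⊕0⊕0⊕1⊕1⊕1⊕1 = 1
s16 (pos 16,17,18,19,20,21,22,23,24,25,26,27,28,29,30,31): 0⊕0⊕0⊕1⊕1⊕1⊕1⊕1⊕0⊕0⊕0⊕0⊕1⊕1⊕1⊕1 = 1
Syndrome s16…s1 = 11010 → error at position 26.
Flip position 26: 0110111001110110001111100001111 → 0110111001110110001111100101111

0110111001110110001111100101111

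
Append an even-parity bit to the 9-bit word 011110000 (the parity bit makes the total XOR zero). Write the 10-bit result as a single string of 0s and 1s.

XOR of the 9 data bits: 0⊕1⊕1⊕1⊕1⊕0⊕0⊕0⊕0 = 0
Parity bit = 0 (so all 10 bits XOR to 0).

0111100000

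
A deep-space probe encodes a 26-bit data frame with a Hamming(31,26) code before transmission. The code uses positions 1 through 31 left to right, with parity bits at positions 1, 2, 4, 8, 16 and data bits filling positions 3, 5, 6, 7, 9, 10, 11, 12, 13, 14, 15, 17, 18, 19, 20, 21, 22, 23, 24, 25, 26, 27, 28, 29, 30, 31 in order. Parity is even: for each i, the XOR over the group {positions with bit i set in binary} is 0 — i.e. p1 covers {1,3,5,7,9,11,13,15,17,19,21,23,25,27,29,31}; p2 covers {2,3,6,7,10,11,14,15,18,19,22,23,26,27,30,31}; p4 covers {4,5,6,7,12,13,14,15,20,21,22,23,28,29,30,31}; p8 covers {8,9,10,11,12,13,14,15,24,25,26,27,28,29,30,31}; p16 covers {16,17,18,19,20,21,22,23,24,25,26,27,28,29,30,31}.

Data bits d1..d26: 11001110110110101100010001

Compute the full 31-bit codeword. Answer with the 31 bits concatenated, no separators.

Place data at non-parity positions: p1 p2 1 p4 1 0 0 p8 1 1 1 0 1 1 0 p16 1 1 0 1 0 1 1 0 0 0 1 0 0 0 1
p1 (pos 1,3,5,7,9,11,13,15,17,19,21,23,25,27,29,31): XOR of data positions = 1⊕1⊕0⊕1⊕1⊕1⊕0⊕1⊕0⊕0⊕1⊕0⊕1⊕0⊕1 = 1
p2 (pos 2,3,6,7,10,11,14,15,18,19,22,23,26,27,30,31): XOR of data positions = 1⊕0⊕0⊕1⊕1⊕1⊕0⊕1⊕0⊕1⊕1⊕0⊕1⊕0⊕1 = 1
p4 (pos 4,5,6,7,12,13,14,15,20,21,22,23,28,29,30,31): XOR of data positions = 1⊕0⊕0⊕0⊕1⊕1⊕0⊕1⊕0⊕1⊕1⊕0⊕0⊕0⊕1 = 1
p8 (pos 8,9,10,11,12,13,14,15,24,25,26,27,28,29,30,31): XOR of data positions = 1⊕1⊕1⊕0⊕1⊕1⊕0⊕0⊕0⊕0⊕1⊕0⊕0⊕0⊕1 = 1
p16 (pos 16,17,18,19,20,21,22,23,24,25,26,27,28,29,30,31): XOR of data positions = 1⊕1⊕0⊕1⊕0⊕1⊕1⊕0⊕0⊕0⊕1⊕0⊕0⊕0⊕1 = 1
Codeword: 1111100111101101110101100010001

1111100111101101110101100010001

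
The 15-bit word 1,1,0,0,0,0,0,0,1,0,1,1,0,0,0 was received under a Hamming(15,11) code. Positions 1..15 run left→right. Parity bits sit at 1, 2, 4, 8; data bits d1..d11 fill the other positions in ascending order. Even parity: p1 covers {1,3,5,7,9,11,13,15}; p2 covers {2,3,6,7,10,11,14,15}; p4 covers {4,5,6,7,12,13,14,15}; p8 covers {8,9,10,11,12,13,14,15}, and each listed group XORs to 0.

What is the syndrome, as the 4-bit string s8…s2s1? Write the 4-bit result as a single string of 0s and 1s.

1101

s1 (pos 1,3,5,7,9,11,13,15): 1⊕0⊕0⊕0⊕1⊕1⊕0⊕0 = 1
s2 (pos 2,3,6,7,10,11,14,15): 1⊕0⊕0⊕0⊕0⊕1⊕0⊕0 = 0
s4 (pos 4,5,6,7,12,13,14,15): 0⊕0⊕0⊕0⊕1⊕0⊕0⊕0 = 1
s8 (pos 8,9,10,11,12,13,14,15): 0⊕1⊕0⊕1⊕1⊕0⊕0⊕0 = 1
Syndrome s8…s1 = 1101 → error at position 13.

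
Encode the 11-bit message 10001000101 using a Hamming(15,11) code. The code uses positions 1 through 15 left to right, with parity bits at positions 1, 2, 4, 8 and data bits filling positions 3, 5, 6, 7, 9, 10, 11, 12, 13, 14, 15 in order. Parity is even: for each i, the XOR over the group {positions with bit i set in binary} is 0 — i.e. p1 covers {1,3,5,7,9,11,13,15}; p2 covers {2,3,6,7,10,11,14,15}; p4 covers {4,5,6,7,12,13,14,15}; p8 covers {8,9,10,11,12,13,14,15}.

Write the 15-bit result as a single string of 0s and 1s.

001000011000101

Place data at non-parity positions: p1 p2 1 p4 0 0 0 p8 1 0 0 0 1 0 1
p1 (pos 1,3,5,7,9,11,13,15): XOR of data positions = 1⊕0⊕0⊕1⊕0⊕1⊕1 = 0
p2 (pos 2,3,6,7,10,11,14,15): XOR of data positions = 1⊕0⊕0⊕0⊕0⊕0⊕1 = 0
p4 (pos 4,5,6,7,12,13,14,15): XOR of data positions = 0⊕0⊕0⊕0⊕1⊕0⊕1 = 0
p8 (pos 8,9,10,11,12,13,14,15): XOR of data positions = 1⊕0⊕0⊕0⊕1⊕0⊕1 = 1
Codeword: 001000011000101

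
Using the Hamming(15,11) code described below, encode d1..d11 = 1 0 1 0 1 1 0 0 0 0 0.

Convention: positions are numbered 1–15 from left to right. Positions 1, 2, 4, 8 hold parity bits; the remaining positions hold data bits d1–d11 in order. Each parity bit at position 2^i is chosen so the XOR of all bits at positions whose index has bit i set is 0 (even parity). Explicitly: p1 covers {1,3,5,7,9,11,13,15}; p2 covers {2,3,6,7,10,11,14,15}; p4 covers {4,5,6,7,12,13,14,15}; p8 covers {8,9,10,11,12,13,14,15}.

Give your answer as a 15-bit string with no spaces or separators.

011101001100000

Place data at non-parity positions: p1 p2 1 p4 0 1 0 p8 1 1 0 0 0 0 0
p1 (pos 1,3,5,7,9,11,13,15): XOR of data positions = 1⊕0⊕0⊕1⊕0⊕0⊕0 = 0
p2 (pos 2,3,6,7,10,11,14,15): XOR of data positions = 1⊕1⊕0⊕1⊕0⊕0⊕0 = 1
p4 (pos 4,5,6,7,12,13,14,15): XOR of data positions = 0⊕1⊕0⊕0⊕0⊕0⊕0 = 1
p8 (pos 8,9,10,11,12,13,14,15): XOR of data positions = 1⊕1⊕0⊕0⊕0⊕0⊕0 = 0
Codeword: 011101001100000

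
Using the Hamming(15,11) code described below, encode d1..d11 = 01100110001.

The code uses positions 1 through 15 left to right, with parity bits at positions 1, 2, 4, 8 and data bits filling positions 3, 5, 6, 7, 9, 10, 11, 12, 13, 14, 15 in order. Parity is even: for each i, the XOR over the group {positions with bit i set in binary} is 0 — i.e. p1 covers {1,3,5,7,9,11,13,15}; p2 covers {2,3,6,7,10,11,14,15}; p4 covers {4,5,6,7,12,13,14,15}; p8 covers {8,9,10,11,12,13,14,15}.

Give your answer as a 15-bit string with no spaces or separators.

100111010110001

Place data at non-parity positions: p1 p2 0 p4 1 1 0 p8 0 1 1 0 0 0 1
p1 (pos 1,3,5,7,9,11,13,15): XOR of data positions = 0⊕1⊕0⊕0⊕1⊕0⊕1 = 1
p2 (pos 2,3,6,7,10,11,14,15): XOR of data positions = 0⊕1⊕0⊕1⊕1⊕0⊕1 = 0
p4 (pos 4,5,6,7,12,13,14,15): XOR of data positions = 1⊕1⊕0⊕0⊕0⊕0⊕1 = 1
p8 (pos 8,9,10,11,12,13,14,15): XOR of data positions = 0⊕1⊕1⊕0⊕0⊕0⊕1 = 1
Codeword: 100111010110001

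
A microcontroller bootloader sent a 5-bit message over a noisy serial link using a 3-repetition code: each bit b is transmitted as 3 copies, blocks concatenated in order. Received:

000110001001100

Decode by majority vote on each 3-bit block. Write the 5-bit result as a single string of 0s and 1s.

Block 1 (000): 0 ones → 0
Block 2 (110): 2 ones → 1
Block 3 (001): 1 one → 0
Block 4 (001): 1 one → 0
Block 5 (100): 1 one → 0

01000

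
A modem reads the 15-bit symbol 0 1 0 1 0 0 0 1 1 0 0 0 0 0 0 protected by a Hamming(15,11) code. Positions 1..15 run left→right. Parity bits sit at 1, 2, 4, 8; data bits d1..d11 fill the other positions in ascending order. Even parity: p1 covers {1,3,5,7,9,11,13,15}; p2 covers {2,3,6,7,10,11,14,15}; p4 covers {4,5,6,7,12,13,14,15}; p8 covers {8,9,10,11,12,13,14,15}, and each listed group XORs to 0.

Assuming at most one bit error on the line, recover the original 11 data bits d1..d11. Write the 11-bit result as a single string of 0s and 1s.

s1 (pos 1,3,5,7,9,11,13,15): 0⊕0⊕0⊕0⊕1⊕0⊕0⊕0 = 1
s2 (pos 2,3,6,7,10,11,14,15): 1⊕0⊕0⊕0⊕0⊕0⊕0⊕0 = 1
s4 (pos 4,5,6,7,12,13,14,15): 1⊕0⊕0⊕0⊕0⊕0⊕0⊕0 = 1
s8 (pos 8,9,10,11,12,13,14,15): 1⊕1⊕0⊕0⊕0⊕0⊕0⊕0 = 0
Syndrome s8…s1 = 0111 → error at position 7.
Flip position 7: 010100011000000 → 010100111000000
Read data bits from positions 3,5,6,7,9,10,11,12,13,14,15: 00011000000

00011000000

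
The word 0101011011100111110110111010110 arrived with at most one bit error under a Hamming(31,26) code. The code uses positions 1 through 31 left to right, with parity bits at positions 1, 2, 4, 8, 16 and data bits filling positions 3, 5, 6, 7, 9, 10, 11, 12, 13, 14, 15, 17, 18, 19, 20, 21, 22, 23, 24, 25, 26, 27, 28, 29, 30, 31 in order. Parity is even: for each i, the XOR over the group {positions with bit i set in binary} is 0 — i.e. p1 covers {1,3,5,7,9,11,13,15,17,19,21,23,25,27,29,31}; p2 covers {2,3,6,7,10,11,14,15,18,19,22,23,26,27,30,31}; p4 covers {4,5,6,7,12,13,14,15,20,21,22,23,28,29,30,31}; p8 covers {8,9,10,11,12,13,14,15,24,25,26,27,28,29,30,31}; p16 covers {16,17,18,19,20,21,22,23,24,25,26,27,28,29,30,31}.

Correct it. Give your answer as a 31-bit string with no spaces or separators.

s1 (pos 1,3,5,7,9,11,13,15,17,19,21,23,25,27,29,31): 0⊕0⊕0⊕1⊕1⊕1⊕0⊕1⊕1⊕0⊕1⊕1⊕1⊕1⊕1⊕0 = 0
s2 (pos 2,3,6,7,10,11,14,15,18,19,22,23,26,27,30,31): 1⊕0⊕1⊕1⊕1⊕1⊕1⊕1⊕1⊕0⊕0⊕1⊕0⊕1⊕1⊕0 = 1
s4 (pos 4,5,6,7,12,13,14,15,20,21,22,23,28,29,30,31): 1⊕0⊕1⊕1⊕0⊕0⊕1⊕1⊕1⊕1⊕0⊕1⊕0⊕1⊕1⊕0 = 0
s8 (pos 8,9,10,11,12,13,14,15,24,25,26,27,28,29,30,31): 0⊕1⊕1⊕1⊕0⊕0⊕1⊕1⊕1⊕1⊕0⊕1⊕0⊕1⊕1⊕0 = 0
s16 (pos 16,17,18,19,20,21,22,23,24,25,26,27,28,29,30,31): 1⊕1⊕1⊕0⊕1⊕1⊕0⊕1⊕1⊕1⊕0⊕1⊕0⊕1⊕1⊕0 = 1
Syndrome s16…s1 = 10010 → error at position 18.
Flip position 18: 0101011011100111110110111010110 → 0101011011100111100110111010110

0101011011100111100110111010110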